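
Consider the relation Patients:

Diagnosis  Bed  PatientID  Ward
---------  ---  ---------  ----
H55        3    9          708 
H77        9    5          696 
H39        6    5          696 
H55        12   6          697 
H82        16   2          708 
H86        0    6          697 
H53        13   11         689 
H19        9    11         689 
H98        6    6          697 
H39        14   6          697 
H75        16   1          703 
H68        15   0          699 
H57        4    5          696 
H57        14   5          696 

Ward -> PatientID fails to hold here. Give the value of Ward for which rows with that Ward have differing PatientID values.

Ward=708: 2 rows → PatientID takes values {9, 2} — violation
Ward=696: 4 rows → PatientID = 5, 5, 5, 5 ✓
Ward=697: 4 rows → PatientID = 6, 6, 6, 6 ✓
Ward=689: 2 rows → PatientID = 11, 11 ✓
Ward=703: 1 row → PatientID = 1 ✓
Ward=699: 1 row → PatientID = 0 ✓
The only Ward value with inconsistent PatientID is Ward=708.

708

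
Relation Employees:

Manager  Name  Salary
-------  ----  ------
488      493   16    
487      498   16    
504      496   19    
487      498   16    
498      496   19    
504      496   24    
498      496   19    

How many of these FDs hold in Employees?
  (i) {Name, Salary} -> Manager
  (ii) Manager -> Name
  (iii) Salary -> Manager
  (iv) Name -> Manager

(i) {Name, Salary} -> Manager: (Name=496, Salary=19): 3 rows → Manager takes values {504, 498} — violation — fails.
(ii) Manager -> Name: every LHS value maps to a single RHS value — holds.
(iii) Salary -> Manager: Salary=16: 3 rows → Manager takes values {488, 487} — violation; Salary=19: 3 rows → Manager takes values {504, 498} — violation — fails.
(iv) Name -> Manager: Name=496: 4 rows → Manager takes values {504, 498} — violation — fails.
1 of the 4 dependencies holds.

1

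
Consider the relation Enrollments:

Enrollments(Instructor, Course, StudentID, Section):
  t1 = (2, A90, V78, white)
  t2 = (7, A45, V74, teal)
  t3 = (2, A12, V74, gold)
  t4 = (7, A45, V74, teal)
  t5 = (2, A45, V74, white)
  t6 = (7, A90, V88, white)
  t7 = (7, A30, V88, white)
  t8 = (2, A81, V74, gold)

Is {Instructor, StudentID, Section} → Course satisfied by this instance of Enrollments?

No

(Instructor=2, StudentID=V78, Section=white): row 1 → Course = A90 ✓
(Instructor=7, StudentID=V74, Section=teal): rows 2, 4 → Course = A45, A45 ✓
(Instructor=2, StudentID=V74, Section=gold): rows 3, 8 → Course takes values {A12, A81} — violation
(Instructor=2, StudentID=V74, Section=white): row 5 → Course = A45 ✓
(Instructor=7, StudentID=V88, Section=white): rows 6, 7 → Course takes values {A90, A30} — violation
Two rows agree on {Instructor, StudentID, Section} but differ on Course, so {Instructor, StudentID, Section} → Course does not hold.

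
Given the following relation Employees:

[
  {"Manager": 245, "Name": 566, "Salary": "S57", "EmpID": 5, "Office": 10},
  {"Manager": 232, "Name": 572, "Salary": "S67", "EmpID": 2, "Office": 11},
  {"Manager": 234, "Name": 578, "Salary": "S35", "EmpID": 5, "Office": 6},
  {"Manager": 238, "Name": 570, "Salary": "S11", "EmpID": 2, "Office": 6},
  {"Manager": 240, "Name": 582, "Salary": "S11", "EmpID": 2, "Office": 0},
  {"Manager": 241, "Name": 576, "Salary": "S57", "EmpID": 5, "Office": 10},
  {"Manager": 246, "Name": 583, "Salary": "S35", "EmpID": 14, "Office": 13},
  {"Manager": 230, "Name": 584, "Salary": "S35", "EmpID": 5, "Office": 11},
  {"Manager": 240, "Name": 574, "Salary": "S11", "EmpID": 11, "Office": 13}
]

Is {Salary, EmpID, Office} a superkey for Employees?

No

Two distinct rows share (Salary=S57, EmpID=5, Office=10), so {Salary, EmpID, Office} does not determine every attribute — not a superkey.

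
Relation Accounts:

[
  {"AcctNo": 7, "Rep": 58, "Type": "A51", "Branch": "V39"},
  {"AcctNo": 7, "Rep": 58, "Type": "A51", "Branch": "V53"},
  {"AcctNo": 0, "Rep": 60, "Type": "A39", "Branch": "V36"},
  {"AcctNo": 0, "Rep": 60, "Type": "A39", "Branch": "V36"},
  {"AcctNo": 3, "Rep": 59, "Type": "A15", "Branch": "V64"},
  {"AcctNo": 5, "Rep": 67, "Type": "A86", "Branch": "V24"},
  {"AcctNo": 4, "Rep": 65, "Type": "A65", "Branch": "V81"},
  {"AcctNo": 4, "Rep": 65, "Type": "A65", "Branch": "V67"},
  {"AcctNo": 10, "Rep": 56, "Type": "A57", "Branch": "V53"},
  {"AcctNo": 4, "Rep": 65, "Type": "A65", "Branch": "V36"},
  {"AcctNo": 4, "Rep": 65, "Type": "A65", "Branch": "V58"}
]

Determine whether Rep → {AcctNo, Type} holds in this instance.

Yes

Rep=58: 2 rows → {AcctNo,Type} = (7, A51), (7, A51) ✓
Rep=60: 2 rows → {AcctNo,Type} = (0, A39), (0, A39) ✓
Rep=59: 1 row → {AcctNo,Type} = (3, A15) ✓
Rep=67: 1 row → {AcctNo,Type} = (5, A86) ✓
Rep=65: 4 rows → {AcctNo,Type} = (4, A65), (4, A65), (4, A65), (4, A65) ✓
Rep=56: 1 row → {AcctNo,Type} = (10, A57) ✓
Every Rep value is associated with a single {AcctNo, Type} value, so Rep → {AcctNo, Type} holds.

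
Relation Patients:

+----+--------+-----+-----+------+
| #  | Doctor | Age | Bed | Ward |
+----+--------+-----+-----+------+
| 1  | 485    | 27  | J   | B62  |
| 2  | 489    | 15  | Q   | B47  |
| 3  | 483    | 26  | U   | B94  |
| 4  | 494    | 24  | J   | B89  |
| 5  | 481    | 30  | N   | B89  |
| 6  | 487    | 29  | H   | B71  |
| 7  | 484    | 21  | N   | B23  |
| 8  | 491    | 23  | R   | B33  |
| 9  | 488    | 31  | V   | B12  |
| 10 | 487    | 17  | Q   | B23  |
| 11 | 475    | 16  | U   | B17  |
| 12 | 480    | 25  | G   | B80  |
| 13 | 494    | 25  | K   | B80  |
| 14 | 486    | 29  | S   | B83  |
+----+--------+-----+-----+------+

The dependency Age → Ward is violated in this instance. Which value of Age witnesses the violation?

29

Age=27: row 1 → Ward = B62 ✓
Age=15: row 2 → Ward = B47 ✓
Age=26: row 3 → Ward = B94 ✓
Age=24: row 4 → Ward = B89 ✓
Age=30: row 5 → Ward = B89 ✓
Age=29: rows 6, 14 → Ward takes values {B71, B83} — violation
Age=21: row 7 → Ward = B23 ✓
Age=23: row 8 → Ward = B33 ✓
Age=31: row 9 → Ward = B12 ✓
Age=17: row 10 → Ward = B23 ✓
Age=16: row 11 → Ward = B17 ✓
Age=25: rows 12, 13 → Ward = B80, B80 ✓
The only Age value with inconsistent Ward is Age=29.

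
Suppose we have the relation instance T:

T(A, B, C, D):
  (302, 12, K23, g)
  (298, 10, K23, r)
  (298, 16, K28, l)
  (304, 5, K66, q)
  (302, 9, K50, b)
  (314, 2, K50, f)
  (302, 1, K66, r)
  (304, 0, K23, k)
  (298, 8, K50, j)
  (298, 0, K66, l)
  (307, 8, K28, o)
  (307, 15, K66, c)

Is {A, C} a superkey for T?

Yes

All 12 rows have distinct {A, C} values, so {A, C} → (all attributes) holds and {A, C} is a superkey.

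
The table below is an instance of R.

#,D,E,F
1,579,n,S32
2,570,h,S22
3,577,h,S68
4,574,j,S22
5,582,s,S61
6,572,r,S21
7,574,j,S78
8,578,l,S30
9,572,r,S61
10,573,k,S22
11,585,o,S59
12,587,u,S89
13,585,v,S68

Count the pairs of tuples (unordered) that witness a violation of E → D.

1

E=h: violating pairs (2,3) — 1 pair.
E=j: all 2 rows agree on D — 0 pairs.
E=r: all 2 rows agree on D — 0 pairs.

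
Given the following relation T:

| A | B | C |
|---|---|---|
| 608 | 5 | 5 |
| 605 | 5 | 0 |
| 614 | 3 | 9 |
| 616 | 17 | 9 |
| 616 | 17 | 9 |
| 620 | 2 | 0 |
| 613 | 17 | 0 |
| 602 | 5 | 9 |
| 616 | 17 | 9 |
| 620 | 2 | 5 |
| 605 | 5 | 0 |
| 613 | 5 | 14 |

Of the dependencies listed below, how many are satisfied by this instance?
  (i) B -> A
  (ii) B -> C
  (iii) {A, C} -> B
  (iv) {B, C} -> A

2

(i) B -> A: B=5: 5 rows → A takes values {608, 605, 602, 613} — violation; B=17: 4 rows → A takes values {616, 613} — violation — fails.
(ii) B -> C: B=5: 5 rows → C takes values {5, 0, 9, 14} — violation; B=17: 4 rows → C takes values {9, 0} — violation; B=2: 2 rows → C takes values {0, 5} — violation — fails.
(iii) {A, C} -> B: every LHS value maps to a single RHS value — holds.
(iv) {B, C} -> A: every LHS value maps to a single RHS value — holds.
2 of the 4 dependencies hold.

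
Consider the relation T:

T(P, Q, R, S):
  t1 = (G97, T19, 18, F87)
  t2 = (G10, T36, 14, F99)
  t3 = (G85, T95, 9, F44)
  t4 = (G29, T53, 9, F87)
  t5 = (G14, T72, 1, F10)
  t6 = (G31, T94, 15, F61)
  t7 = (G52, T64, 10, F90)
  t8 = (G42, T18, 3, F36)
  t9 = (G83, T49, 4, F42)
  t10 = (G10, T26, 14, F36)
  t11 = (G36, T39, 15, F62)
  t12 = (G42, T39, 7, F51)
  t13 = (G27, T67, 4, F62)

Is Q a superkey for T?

Rows 11 and 12 have the same Q value Q=T39 but are distinct tuples, so Q does not determine every attribute — not a superkey.

No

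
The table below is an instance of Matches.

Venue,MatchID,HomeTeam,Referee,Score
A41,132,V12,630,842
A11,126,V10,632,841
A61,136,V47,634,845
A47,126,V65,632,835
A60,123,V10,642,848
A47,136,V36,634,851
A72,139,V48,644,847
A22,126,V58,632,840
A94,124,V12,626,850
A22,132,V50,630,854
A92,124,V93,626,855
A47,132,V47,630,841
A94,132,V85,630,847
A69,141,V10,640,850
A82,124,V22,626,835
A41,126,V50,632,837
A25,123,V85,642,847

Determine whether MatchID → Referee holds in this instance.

MatchID=132: 4 rows → Referee = 630, 630, 630, 630 ✓
MatchID=126: 4 rows → Referee = 632, 632, 632, 632 ✓
MatchID=136: 2 rows → Referee = 634, 634 ✓
MatchID=123: 2 rows → Referee = 642, 642 ✓
MatchID=139: 1 row → Referee = 644 ✓
MatchID=124: 3 rows → Referee = 626, 626, 626 ✓
MatchID=141: 1 row → Referee = 640 ✓
Every MatchID value is associated with a single Referee value, so MatchID → Referee holds.

Yes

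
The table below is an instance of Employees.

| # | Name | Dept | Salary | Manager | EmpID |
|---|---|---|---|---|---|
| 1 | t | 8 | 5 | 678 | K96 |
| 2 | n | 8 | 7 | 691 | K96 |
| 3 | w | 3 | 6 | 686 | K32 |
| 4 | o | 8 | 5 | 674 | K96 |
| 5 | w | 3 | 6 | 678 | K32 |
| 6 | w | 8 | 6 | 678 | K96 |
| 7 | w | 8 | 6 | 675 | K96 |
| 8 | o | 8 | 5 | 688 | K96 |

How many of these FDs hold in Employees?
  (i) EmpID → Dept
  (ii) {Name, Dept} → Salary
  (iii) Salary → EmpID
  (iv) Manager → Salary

(i) EmpID → Dept: every LHS value maps to a single RHS value — holds.
(ii) {Name, Dept} → Salary: every LHS value maps to a single RHS value — holds.
(iii) Salary → EmpID: Salary=6: rows 3, 5, 6, 7 → EmpID takes values {K32, K96} — violation — fails.
(iv) Manager → Salary: Manager=678: rows 1, 5, 6 → Salary takes values {5, 6} — violation — fails.
2 of the 4 dependencies hold.

2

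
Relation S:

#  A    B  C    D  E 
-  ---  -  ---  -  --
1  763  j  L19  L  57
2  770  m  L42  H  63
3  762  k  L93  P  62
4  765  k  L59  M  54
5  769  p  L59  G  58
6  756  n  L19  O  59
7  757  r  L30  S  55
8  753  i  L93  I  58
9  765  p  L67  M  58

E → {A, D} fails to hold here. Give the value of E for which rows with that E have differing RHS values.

58

E=57: row 1 → {A,D} = (763, L) ✓
E=63: row 2 → {A,D} = (770, H) ✓
E=62: row 3 → {A,D} = (762, P) ✓
E=54: row 4 → {A,D} = (765, M) ✓
E=58: rows 5, 8, 9 → {A,D} takes values {(769, G), (753, I), (765, M)} — violation
E=59: row 6 → {A,D} = (756, O) ✓
E=55: row 7 → {A,D} = (757, S) ✓
The only E value with inconsistent RHS is E=58.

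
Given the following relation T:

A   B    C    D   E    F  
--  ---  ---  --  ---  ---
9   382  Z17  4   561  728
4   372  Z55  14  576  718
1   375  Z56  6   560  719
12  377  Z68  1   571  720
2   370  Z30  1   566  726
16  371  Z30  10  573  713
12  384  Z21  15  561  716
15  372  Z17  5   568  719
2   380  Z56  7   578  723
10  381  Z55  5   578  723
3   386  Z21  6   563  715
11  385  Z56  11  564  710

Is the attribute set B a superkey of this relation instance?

Two distinct rows share B=372, so B does not determine every attribute — not a superkey.

No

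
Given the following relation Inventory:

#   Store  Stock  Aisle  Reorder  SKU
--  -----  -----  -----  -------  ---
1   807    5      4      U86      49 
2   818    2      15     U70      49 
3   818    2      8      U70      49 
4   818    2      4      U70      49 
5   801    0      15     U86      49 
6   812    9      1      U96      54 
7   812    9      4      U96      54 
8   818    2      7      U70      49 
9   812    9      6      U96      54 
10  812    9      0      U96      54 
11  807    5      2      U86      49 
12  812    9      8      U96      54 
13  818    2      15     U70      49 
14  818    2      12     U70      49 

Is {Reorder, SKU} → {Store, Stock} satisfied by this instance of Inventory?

(Reorder=U86, SKU=49): rows 1, 5, 11 → {Store,Stock} takes values {(807, 5), (801, 0)} — violation
(Reorder=U70, SKU=49): rows 2, 3, 4, 8, 13, 14 → {Store,Stock} = (818, 2), (818, 2), (818, 2), (818, 2), (818, 2), (818, 2) ✓
(Reorder=U96, SKU=54): rows 6, 7, 9, 10, 12 → {Store,Stock} = (812, 9), (812, 9), (812, 9), (812, 9), (812, 9) ✓
Two rows agree on {Reorder, SKU} but differ on {Store, Stock}, so {Reorder, SKU} → {Store, Stock} does not hold.

No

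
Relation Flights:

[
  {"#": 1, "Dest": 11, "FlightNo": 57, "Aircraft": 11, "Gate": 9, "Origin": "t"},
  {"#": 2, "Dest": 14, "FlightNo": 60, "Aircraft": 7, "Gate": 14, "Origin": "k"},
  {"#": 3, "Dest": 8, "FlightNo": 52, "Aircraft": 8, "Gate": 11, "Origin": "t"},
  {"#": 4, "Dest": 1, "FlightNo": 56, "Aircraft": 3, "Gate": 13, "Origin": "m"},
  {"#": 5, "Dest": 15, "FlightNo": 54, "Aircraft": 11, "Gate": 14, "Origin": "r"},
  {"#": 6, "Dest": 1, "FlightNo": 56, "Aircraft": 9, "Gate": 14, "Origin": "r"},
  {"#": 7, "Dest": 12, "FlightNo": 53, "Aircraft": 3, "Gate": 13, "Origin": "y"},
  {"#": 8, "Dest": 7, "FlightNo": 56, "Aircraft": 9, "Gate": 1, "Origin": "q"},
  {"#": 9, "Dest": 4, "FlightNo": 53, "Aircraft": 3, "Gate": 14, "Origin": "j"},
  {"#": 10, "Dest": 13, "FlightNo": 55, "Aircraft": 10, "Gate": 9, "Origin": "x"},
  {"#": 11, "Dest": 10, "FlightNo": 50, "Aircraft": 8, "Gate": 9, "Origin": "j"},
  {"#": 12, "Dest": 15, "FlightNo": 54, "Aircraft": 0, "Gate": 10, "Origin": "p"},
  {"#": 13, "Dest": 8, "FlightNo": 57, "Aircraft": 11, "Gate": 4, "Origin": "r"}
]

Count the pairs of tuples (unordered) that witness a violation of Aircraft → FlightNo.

5

Aircraft=11: violating pairs (1,5), (5,13) — 2 pairs.
Aircraft=8: violating pairs (3,11) — 1 pair.
Aircraft=3: violating pairs (4,7), (4,9) — 2 pairs.
Aircraft=9: all 2 rows agree on FlightNo — 0 pairs.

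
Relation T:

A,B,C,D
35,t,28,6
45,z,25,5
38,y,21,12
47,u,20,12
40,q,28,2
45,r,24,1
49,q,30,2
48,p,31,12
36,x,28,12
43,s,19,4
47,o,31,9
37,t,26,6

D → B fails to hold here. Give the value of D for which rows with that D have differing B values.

D=6: 2 rows → B = t, t ✓
D=5: 1 row → B = z ✓
D=12: 4 rows → B takes values {y, u, p, x} — violation
D=2: 2 rows → B = q, q ✓
D=1: 1 row → B = r ✓
D=4: 1 row → B = s ✓
D=9: 1 row → B = o ✓
The only D value with inconsistent B is D=12.

12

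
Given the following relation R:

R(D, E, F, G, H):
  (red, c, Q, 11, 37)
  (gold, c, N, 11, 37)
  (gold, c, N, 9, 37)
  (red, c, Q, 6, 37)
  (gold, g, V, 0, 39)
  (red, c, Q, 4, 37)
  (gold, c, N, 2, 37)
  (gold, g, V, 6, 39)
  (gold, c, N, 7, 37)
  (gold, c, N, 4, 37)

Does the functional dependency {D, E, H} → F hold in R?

(D=red, E=c, H=37): 3 rows → F = Q, Q, Q ✓
(D=gold, E=c, H=37): 5 rows → F = N, N, N, N, N ✓
(D=gold, E=g, H=39): 2 rows → F = V, V ✓
Every {D, E, H} value is associated with a single F value, so {D, E, H} → F holds.

Yes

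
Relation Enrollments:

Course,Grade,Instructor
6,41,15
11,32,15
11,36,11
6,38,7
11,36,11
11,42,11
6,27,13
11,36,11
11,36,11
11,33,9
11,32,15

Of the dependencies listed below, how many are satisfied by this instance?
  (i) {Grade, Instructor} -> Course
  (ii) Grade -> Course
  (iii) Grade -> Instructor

3

(i) {Grade, Instructor} -> Course: every LHS value maps to a single RHS value — holds.
(ii) Grade -> Course: every LHS value maps to a single RHS value — holds.
(iii) Grade -> Instructor: every LHS value maps to a single RHS value — holds.
3 of the 3 dependencies hold.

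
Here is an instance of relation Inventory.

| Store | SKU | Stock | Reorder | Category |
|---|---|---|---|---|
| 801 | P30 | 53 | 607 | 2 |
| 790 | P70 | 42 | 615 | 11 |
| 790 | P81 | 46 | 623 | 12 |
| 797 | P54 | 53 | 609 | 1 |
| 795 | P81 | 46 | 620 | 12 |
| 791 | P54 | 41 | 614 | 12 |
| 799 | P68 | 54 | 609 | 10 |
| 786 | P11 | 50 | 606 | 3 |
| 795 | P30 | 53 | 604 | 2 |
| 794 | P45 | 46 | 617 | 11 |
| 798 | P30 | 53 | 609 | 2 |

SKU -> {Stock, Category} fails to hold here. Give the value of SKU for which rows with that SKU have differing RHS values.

SKU=P30: 3 rows → {Stock,Category} = (53, 2), (53, 2), (53, 2) ✓
SKU=P70: 1 row → {Stock,Category} = (42, 11) ✓
SKU=P81: 2 rows → {Stock,Category} = (46, 12), (46, 12) ✓
SKU=P54: 2 rows → {Stock,Category} takes values {(53, 1), (41, 12)} — violation
SKU=P68: 1 row → {Stock,Category} = (54, 10) ✓
SKU=P11: 1 row → {Stock,Category} = (50, 3) ✓
SKU=P45: 1 row → {Stock,Category} = (46, 11) ✓
The only SKU value with inconsistent RHS is SKU=P54.

P54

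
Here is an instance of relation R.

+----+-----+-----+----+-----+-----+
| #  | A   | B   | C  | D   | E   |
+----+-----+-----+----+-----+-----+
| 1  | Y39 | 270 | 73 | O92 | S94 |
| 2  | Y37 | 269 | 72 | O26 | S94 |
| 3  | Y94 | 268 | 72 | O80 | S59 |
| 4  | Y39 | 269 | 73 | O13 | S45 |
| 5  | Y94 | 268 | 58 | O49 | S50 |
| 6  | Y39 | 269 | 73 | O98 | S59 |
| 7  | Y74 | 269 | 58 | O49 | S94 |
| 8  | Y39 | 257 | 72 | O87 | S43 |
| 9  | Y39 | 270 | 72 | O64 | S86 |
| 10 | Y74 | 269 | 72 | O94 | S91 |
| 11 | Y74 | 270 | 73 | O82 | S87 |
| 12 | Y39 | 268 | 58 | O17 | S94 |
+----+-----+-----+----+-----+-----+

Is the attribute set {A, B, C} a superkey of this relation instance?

No

Rows 4 and 6 have the same {A, B, C} value (A=Y39, B=269, C=73) but are distinct tuples, so {A, B, C} does not determine every attribute — not a superkey.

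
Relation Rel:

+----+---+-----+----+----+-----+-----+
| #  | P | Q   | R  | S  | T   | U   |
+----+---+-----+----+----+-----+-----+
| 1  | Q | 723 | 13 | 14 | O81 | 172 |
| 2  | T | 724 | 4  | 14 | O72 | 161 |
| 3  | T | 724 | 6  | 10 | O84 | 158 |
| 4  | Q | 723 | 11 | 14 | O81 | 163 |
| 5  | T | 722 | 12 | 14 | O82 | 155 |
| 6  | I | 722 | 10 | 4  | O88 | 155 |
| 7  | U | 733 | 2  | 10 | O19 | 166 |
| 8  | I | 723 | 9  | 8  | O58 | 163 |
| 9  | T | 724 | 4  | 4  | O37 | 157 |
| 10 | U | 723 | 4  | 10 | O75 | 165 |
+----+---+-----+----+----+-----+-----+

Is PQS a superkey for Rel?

No

Rows 1 and 4 have the same PQS value (P=Q, Q=723, S=14) but are distinct tuples, so PQS does not determine every attribute — not a superkey.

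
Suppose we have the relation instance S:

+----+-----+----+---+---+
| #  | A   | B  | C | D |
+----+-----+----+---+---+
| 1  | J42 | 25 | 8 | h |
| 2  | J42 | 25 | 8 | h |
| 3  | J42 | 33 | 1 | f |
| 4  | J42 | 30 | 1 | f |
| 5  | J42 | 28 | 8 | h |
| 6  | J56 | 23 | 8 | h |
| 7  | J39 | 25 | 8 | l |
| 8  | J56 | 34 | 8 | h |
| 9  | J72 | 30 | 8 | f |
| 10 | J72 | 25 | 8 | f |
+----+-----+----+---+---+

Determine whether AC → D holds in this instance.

Yes

(A=J42, C=8): rows 1, 2, 5 → D = h, h, h ✓
(A=J42, C=1): rows 3, 4 → D = f, f ✓
(A=J56, C=8): rows 6, 8 → D = h, h ✓
(A=J39, C=8): row 7 → D = l ✓
(A=J72, C=8): rows 9, 10 → D = f, f ✓
Every AC value is associated with a single D value, so AC → D holds.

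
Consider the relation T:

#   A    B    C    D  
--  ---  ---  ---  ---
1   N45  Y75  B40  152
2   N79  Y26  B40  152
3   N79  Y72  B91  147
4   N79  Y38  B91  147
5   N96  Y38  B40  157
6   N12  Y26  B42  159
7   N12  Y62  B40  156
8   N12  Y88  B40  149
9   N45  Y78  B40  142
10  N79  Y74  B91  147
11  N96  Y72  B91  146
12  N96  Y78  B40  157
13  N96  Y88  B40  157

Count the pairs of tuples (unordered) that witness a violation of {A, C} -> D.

2

(A=N45, C=B40): violating pairs (1,9) — 1 pair.
(A=N79, C=B91): all 3 rows agree on D — 0 pairs.
(A=N96, C=B40): all 3 rows agree on D — 0 pairs.
(A=N12, C=B40): violating pairs (7,8) — 1 pair.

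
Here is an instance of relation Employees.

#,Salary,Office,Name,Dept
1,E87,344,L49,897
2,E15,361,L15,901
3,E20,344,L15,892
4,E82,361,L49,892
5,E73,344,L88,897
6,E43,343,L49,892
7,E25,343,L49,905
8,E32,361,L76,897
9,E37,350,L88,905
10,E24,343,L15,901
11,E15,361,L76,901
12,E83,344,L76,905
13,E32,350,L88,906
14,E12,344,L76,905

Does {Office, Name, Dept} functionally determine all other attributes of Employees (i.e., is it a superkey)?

No

Rows 12 and 14 have the same {Office, Name, Dept} value (Office=344, Name=L76, Dept=905) but are distinct tuples, so {Office, Name, Dept} does not determine every attribute — not a superkey.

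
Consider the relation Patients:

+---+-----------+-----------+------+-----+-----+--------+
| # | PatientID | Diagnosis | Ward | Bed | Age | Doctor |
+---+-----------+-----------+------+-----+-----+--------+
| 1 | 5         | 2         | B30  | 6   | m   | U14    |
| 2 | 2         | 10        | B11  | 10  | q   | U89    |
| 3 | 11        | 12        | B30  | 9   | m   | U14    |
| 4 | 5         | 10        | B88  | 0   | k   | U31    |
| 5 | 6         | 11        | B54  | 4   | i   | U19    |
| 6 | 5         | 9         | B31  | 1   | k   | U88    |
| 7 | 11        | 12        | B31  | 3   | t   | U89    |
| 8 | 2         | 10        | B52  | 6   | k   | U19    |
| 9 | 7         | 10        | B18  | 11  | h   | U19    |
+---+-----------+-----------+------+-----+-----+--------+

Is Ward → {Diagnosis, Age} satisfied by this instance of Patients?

No

Ward=B30: rows 1, 3 → {Diagnosis,Age} takes values {(2, m), (12, m)} — violation
Ward=B11: row 2 → {Diagnosis,Age} = (10, q) ✓
Ward=B88: row 4 → {Diagnosis,Age} = (10, k) ✓
Ward=B54: row 5 → {Diagnosis,Age} = (11, i) ✓
Ward=B31: rows 6, 7 → {Diagnosis,Age} takes values {(9, k), (12, t)} — violation
Ward=B52: row 8 → {Diagnosis,Age} = (10, k) ✓
Ward=B18: row 9 → {Diagnosis,Age} = (10, h) ✓
Two rows agree on Ward but differ on {Diagnosis, Age}, so Ward → {Diagnosis, Age} does not hold.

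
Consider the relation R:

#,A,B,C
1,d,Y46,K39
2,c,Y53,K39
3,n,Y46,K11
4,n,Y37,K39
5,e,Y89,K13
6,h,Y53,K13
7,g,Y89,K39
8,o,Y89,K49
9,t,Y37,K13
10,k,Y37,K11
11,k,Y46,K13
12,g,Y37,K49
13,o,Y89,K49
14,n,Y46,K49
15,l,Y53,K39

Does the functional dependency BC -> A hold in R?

(B=Y46, C=K39): row 1 → A = d ✓
(B=Y53, C=K39): rows 2, 15 → A takes values {c, l} — violation
(B=Y46, C=K11): row 3 → A = n ✓
(B=Y37, C=K39): row 4 → A = n ✓
(B=Y89, C=K13): row 5 → A = e ✓
(B=Y53, C=K13): row 6 → A = h ✓
(B=Y89, C=K39): row 7 → A = g ✓
(B=Y89, C=K49): rows 8, 13 → A = o, o ✓
(B=Y37, C=K13): row 9 → A = t ✓
(B=Y37, C=K11): row 10 → A = k ✓
(B=Y46, C=K13): row 11 → A = k ✓
(B=Y37, C=K49): row 12 → A = g ✓
(B=Y46, C=K49): row 14 → A = n ✓
Two rows agree on BC but differ on A, so BC -> A does not hold.

No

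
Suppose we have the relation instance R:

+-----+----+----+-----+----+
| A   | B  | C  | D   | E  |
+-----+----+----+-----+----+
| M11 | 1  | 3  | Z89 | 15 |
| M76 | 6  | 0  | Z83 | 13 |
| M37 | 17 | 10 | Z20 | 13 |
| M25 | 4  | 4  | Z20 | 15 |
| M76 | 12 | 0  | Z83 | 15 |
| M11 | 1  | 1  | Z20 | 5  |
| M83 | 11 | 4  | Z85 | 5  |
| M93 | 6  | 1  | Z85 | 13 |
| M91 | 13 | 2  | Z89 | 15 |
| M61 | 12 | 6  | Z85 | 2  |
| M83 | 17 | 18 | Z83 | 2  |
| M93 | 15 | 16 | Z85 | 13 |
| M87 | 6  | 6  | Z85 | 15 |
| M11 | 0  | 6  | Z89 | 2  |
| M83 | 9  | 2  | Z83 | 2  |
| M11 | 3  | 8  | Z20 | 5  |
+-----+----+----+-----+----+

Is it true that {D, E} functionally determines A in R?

(D=Z89, E=15): 2 rows → A takes values {M11, M91} — violation
(D=Z83, E=13): 1 row → A = M76 ✓
(D=Z20, E=13): 1 row → A = M37 ✓
(D=Z20, E=15): 1 row → A = M25 ✓
(D=Z83, E=15): 1 row → A = M76 ✓
(D=Z20, E=5): 2 rows → A = M11, M11 ✓
(D=Z85, E=5): 1 row → A = M83 ✓
(D=Z85, E=13): 2 rows → A = M93, M93 ✓
(D=Z85, E=2): 1 row → A = M61 ✓
(D=Z83, E=2): 2 rows → A = M83, M83 ✓
(D=Z85, E=15): 1 row → A = M87 ✓
(D=Z89, E=2): 1 row → A = M11 ✓
Two rows agree on {D, E} but differ on A, so {D, E} -> A does not hold.

No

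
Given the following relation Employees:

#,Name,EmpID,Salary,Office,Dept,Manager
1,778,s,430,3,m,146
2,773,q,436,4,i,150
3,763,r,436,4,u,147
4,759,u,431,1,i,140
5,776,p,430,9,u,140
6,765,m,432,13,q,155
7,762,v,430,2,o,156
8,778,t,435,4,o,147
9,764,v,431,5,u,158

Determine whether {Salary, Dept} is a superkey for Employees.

Yes

All 9 rows have distinct {Salary, Dept} values, so {Salary, Dept} → (all attributes) holds and {Salary, Dept} is a superkey.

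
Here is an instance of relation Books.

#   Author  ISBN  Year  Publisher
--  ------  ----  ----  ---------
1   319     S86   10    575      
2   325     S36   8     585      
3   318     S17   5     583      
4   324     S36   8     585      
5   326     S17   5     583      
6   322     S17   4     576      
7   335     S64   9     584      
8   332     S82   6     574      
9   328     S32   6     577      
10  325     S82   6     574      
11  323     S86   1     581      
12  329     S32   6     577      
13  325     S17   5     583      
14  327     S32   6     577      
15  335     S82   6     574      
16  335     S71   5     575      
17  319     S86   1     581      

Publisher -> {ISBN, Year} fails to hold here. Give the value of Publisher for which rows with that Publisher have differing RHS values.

575

Publisher=575: rows 1, 16 → {ISBN,Year} takes values {(S86, 10), (S71, 5)} — violation
Publisher=585: rows 2, 4 → {ISBN,Year} = (S36, 8), (S36, 8) ✓
Publisher=583: rows 3, 5, 13 → {ISBN,Year} = (S17, 5), (S17, 5), (S17, 5) ✓
Publisher=576: row 6 → {ISBN,Year} = (S17, 4) ✓
Publisher=584: row 7 → {ISBN,Year} = (S64, 9) ✓
Publisher=574: rows 8, 10, 15 → {ISBN,Year} = (S82, 6), (S82, 6), (S82, 6) ✓
Publisher=577: rows 9, 12, 14 → {ISBN,Year} = (S32, 6), (S32, 6), (S32, 6) ✓
Publisher=581: rows 11, 17 → {ISBN,Year} = (S86, 1), (S86, 1) ✓
The only Publisher value with inconsistent RHS is Publisher=575.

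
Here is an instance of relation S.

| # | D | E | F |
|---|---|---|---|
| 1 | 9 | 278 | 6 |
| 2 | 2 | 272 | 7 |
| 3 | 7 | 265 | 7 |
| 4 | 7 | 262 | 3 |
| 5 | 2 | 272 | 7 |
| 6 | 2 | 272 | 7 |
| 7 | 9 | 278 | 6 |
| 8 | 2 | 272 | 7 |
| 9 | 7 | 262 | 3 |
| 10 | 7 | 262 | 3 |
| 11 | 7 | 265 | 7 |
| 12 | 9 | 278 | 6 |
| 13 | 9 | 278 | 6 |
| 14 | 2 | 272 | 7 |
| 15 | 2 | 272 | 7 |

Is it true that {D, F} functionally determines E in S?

Yes

(D=9, F=6): rows 1, 7, 12, 13 → E = 278, 278, 278, 278 ✓
(D=2, F=7): rows 2, 5, 6, 8, 14, 15 → E = 272, 272, 272, 272, 272, 272 ✓
(D=7, F=7): rows 3, 11 → E = 265, 265 ✓
(D=7, F=3): rows 4, 9, 10 → E = 262, 262, 262 ✓
Every {D, F} value is associated with a single E value, so {D, F} → E holds.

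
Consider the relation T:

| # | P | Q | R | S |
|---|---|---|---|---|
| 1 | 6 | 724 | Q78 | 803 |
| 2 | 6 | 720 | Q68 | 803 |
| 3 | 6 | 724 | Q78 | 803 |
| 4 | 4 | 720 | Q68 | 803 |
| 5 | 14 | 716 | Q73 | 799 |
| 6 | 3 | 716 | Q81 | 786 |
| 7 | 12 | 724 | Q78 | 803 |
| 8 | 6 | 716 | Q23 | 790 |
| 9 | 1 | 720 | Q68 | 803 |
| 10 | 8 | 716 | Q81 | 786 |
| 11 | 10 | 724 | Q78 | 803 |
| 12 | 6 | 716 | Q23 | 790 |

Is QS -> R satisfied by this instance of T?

(Q=724, S=803): rows 1, 3, 7, 11 → R = Q78, Q78, Q78, Q78 ✓
(Q=720, S=803): rows 2, 4, 9 → R = Q68, Q68, Q68 ✓
(Q=716, S=799): row 5 → R = Q73 ✓
(Q=716, S=786): rows 6, 10 → R = Q81, Q81 ✓
(Q=716, S=790): rows 8, 12 → R = Q23, Q23 ✓
Every QS value is associated with a single R value, so QS -> R holds.

Yes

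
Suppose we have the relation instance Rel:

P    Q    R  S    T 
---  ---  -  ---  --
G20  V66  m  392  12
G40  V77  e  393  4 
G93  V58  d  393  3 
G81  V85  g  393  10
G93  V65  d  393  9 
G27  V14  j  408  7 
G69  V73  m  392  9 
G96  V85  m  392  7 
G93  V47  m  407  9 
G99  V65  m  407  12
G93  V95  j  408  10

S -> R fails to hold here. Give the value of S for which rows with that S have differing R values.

393

S=392: 3 rows → R = m, m, m ✓
S=393: 4 rows → R takes values {e, d, g} — violation
S=408: 2 rows → R = j, j ✓
S=407: 2 rows → R = m, m ✓
The only S value with inconsistent R is S=393.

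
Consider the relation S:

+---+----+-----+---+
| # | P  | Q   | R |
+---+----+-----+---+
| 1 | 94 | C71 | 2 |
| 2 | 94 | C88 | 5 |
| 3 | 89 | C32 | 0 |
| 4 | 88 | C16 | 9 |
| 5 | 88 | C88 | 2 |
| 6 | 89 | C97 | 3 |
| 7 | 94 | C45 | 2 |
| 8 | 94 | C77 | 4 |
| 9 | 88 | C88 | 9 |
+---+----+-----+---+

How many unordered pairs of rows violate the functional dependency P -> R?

P=94: violating pairs (1,2), (1,8), (2,7), (2,8), (7,8) — 5 pairs.
P=89: violating pairs (3,6) — 1 pair.
P=88: violating pairs (4,5), (5,9) — 2 pairs.

8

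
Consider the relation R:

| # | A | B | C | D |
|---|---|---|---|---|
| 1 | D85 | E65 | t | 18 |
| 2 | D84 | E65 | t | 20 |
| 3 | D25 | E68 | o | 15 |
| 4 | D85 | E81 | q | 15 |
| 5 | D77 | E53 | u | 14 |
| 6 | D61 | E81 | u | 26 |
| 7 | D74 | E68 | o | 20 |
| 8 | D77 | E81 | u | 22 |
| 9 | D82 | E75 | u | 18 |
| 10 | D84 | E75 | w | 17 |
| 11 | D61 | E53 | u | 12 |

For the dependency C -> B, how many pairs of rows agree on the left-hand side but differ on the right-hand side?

C=t: all 2 rows agree on B — 0 pairs.
C=o: all 2 rows agree on B — 0 pairs.
C=u: violating pairs (5,6), (5,8), (5,9), (6,9), (6,11), (8,9), (8,11), (9,11) — 8 pairs.

8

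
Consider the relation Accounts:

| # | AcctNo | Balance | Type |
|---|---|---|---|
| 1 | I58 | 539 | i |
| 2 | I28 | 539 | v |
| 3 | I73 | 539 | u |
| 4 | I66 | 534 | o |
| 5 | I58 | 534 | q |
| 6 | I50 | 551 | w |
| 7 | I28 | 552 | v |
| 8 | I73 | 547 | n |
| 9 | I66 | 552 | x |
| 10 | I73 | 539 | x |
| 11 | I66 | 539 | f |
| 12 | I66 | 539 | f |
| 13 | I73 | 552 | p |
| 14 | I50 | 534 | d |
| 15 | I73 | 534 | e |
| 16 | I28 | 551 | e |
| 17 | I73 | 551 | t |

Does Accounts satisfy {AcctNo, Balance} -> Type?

No

(AcctNo=I58, Balance=539): row 1 → Type = i ✓
(AcctNo=I28, Balance=539): row 2 → Type = v ✓
(AcctNo=I73, Balance=539): rows 3, 10 → Type takes values {u, x} — violation
(AcctNo=I66, Balance=534): row 4 → Type = o ✓
(AcctNo=I58, Balance=534): row 5 → Type = q ✓
(AcctNo=I50, Balance=551): row 6 → Type = w ✓
(AcctNo=I28, Balance=552): row 7 → Type = v ✓
(AcctNo=I73, Balance=547): row 8 → Type = n ✓
(AcctNo=I66, Balance=552): row 9 → Type = x ✓
(AcctNo=I66, Balance=539): rows 11, 12 → Type = f, f ✓
(AcctNo=I73, Balance=552): row 13 → Type = p ✓
(AcctNo=I50, Balance=534): row 14 → Type = d ✓
(AcctNo=I73, Balance=534): row 15 → Type = e ✓
(AcctNo=I28, Balance=551): row 16 → Type = e ✓
(AcctNo=I73, Balance=551): row 17 → Type = t ✓
Two rows agree on {AcctNo, Balance} but differ on Type, so {AcctNo, Balance} -> Type does not hold.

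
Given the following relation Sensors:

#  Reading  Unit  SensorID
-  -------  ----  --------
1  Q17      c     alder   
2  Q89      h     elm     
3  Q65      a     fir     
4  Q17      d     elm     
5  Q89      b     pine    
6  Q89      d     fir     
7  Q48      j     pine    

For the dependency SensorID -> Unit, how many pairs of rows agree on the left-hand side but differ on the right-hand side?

3

SensorID=elm: violating pairs (2,4) — 1 pair.
SensorID=fir: violating pairs (3,6) — 1 pair.
SensorID=pine: violating pairs (5,7) — 1 pair.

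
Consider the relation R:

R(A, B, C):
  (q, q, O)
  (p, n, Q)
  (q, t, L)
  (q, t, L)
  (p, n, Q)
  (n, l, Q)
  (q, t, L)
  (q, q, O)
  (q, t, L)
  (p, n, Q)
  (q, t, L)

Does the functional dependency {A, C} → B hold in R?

Yes

(A=q, C=O): 2 rows → B = q, q ✓
(A=p, C=Q): 3 rows → B = n, n, n ✓
(A=q, C=L): 5 rows → B = t, t, t, t, t ✓
(A=n, C=Q): 1 row → B = l ✓
Every {A, C} value is associated with a single B value, so {A, C} → B holds.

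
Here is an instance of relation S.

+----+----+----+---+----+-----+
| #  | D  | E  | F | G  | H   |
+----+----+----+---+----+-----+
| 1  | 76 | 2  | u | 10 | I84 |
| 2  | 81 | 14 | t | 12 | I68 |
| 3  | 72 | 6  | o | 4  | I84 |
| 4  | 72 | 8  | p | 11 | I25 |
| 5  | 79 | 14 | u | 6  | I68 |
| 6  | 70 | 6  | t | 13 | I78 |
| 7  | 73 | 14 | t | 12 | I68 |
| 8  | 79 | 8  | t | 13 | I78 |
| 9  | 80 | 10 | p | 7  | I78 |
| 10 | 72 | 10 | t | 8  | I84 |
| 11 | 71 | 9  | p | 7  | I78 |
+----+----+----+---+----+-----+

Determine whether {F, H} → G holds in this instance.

Yes

(F=u, H=I84): row 1 → G = 10 ✓
(F=t, H=I68): rows 2, 7 → G = 12, 12 ✓
(F=o, H=I84): row 3 → G = 4 ✓
(F=p, H=I25): row 4 → G = 11 ✓
(F=u, H=I68): row 5 → G = 6 ✓
(F=t, H=I78): rows 6, 8 → G = 13, 13 ✓
(F=p, H=I78): rows 9, 11 → G = 7, 7 ✓
(F=t, H=I84): row 10 → G = 8 ✓
Every {F, H} value is associated with a single G value, so {F, H} → G holds.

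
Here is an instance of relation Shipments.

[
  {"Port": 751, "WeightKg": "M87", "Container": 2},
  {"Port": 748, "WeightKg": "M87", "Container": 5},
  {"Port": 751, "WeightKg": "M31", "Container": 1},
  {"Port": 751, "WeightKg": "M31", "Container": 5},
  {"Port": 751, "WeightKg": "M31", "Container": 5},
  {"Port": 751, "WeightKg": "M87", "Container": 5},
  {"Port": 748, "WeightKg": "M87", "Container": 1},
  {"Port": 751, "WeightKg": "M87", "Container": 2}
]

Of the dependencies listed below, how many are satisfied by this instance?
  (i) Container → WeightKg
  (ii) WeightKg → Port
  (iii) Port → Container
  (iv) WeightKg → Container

0

(i) Container → WeightKg: Container=5: 4 rows → WeightKg takes values {M87, M31} — violation; Container=1: 2 rows → WeightKg takes values {M31, M87} — violation — fails.
(ii) WeightKg → Port: WeightKg=M87: 5 rows → Port takes values {751, 748} — violation — fails.
(iii) Port → Container: Port=751: 6 rows → Container takes values {2, 1, 5} — violation; Port=748: 2 rows → Container takes values {5, 1} — violation — fails.
(iv) WeightKg → Container: WeightKg=M87: 5 rows → Container takes values {2, 5, 1} — violation; WeightKg=M31: 3 rows → Container takes values {1, 5} — violation — fails.
None of the 4 dependencies hold.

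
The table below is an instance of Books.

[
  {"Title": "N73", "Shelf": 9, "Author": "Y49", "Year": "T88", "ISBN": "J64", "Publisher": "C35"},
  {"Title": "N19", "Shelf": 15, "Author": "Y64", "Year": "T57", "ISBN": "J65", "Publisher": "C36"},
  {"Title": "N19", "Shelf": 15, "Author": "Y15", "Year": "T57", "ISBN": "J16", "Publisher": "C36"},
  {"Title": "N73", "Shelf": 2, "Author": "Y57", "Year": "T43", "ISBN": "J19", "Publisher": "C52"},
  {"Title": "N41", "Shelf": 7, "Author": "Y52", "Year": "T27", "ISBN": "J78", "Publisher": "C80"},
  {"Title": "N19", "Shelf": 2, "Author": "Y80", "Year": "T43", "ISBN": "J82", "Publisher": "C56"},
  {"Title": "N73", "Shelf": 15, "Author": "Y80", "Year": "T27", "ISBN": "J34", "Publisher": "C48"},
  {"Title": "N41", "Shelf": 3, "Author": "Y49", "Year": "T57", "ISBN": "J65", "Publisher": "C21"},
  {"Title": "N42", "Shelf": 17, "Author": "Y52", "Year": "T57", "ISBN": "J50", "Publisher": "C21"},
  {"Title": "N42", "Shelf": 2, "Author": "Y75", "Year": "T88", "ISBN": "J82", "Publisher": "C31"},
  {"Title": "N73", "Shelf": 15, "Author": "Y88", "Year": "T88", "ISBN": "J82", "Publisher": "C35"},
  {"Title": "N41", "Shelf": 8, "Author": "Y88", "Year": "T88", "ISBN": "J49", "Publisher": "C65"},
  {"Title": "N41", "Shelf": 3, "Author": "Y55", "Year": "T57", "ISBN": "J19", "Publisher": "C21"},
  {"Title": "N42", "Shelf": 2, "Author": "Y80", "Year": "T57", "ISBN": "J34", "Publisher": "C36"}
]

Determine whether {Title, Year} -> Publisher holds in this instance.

No

(Title=N73, Year=T88): 2 rows → Publisher = C35, C35 ✓
(Title=N19, Year=T57): 2 rows → Publisher = C36, C36 ✓
(Title=N73, Year=T43): 1 row → Publisher = C52 ✓
(Title=N41, Year=T27): 1 row → Publisher = C80 ✓
(Title=N19, Year=T43): 1 row → Publisher = C56 ✓
(Title=N73, Year=T27): 1 row → Publisher = C48 ✓
(Title=N41, Year=T57): 2 rows → Publisher = C21, C21 ✓
(Title=N42, Year=T57): 2 rows → Publisher takes values {C21, C36} — violation
(Title=N42, Year=T88): 1 row → Publisher = C31 ✓
(Title=N41, Year=T88): 1 row → Publisher = C65 ✓
Two rows agree on {Title, Year} but differ on Publisher, so {Title, Year} -> Publisher does not hold.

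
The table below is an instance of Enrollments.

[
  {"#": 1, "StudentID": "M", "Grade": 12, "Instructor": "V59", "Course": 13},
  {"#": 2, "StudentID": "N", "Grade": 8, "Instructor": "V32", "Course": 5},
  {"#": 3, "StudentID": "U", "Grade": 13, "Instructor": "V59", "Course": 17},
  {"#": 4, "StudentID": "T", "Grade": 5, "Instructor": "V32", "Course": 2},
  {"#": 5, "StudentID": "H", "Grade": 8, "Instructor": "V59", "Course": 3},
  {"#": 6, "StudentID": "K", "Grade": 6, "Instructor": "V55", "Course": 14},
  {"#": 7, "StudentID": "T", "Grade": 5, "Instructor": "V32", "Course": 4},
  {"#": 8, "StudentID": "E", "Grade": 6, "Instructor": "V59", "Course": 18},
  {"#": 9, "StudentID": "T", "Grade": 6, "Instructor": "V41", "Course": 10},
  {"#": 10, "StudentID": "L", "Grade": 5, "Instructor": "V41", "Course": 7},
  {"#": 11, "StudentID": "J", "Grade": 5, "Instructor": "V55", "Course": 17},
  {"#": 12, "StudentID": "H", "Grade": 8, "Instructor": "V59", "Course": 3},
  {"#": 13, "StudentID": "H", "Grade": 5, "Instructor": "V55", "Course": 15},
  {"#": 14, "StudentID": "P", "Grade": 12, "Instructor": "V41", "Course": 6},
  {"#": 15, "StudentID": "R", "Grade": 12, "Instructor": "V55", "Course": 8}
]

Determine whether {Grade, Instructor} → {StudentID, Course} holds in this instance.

No

(Grade=12, Instructor=V59): row 1 → {StudentID,Course} = (M, 13) ✓
(Grade=8, Instructor=V32): row 2 → {StudentID,Course} = (N, 5) ✓
(Grade=13, Instructor=V59): row 3 → {StudentID,Course} = (U, 17) ✓
(Grade=5, Instructor=V32): rows 4, 7 → {StudentID,Course} takes values {(T, 2), (T, 4)} — violation
(Grade=8, Instructor=V59): rows 5, 12 → {StudentID,Course} = (H, 3), (H, 3) ✓
(Grade=6, Instructor=V55): row 6 → {StudentID,Course} = (K, 14) ✓
(Grade=6, Instructor=V59): row 8 → {StudentID,Course} = (E, 18) ✓
(Grade=6, Instructor=V41): row 9 → {StudentID,Course} = (T, 10) ✓
(Grade=5, Instructor=V41): row 10 → {StudentID,Course} = (L, 7) ✓
(Grade=5, Instructor=V55): rows 11, 13 → {StudentID,Course} takes values {(J, 17), (H, 15)} — violation
(Grade=12, Instructor=V41): row 14 → {StudentID,Course} = (P, 6) ✓
(Grade=12, Instructor=V55): row 15 → {StudentID,Course} = (R, 8) ✓
Two rows agree on {Grade, Instructor} but differ on {StudentID, Course}, so {Grade, Instructor} → {StudentID, Course} does not hold.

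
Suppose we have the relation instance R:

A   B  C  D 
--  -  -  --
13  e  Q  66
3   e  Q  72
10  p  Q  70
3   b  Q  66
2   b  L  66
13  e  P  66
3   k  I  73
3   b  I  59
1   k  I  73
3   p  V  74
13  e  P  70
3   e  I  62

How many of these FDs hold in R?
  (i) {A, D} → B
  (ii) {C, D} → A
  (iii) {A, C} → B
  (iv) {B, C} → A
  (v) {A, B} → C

(i) {A, D} → B: every LHS value maps to a single RHS value — holds.
(ii) {C, D} → A: (C=Q, D=66): 2 rows → A takes values {13, 3} — violation; (C=I, D=73): 2 rows → A takes values {3, 1} — violation — fails.
(iii) {A, C} → B: (A=3, C=Q): 2 rows → B takes values {e, b} — violation; (A=3, C=I): 3 rows → B takes values {k, b, e} — violation — fails.
(iv) {B, C} → A: (B=e, C=Q): 2 rows → A takes values {13, 3} — violation; (B=k, C=I): 2 rows → A takes values {3, 1} — violation — fails.
(v) {A, B} → C: (A=13, B=e): 3 rows → C takes values {Q, P} — violation; (A=3, B=e): 2 rows → C takes values {Q, I} — violation; (A=3, B=b): 2 rows → C takes values {Q, I} — violation — fails.
1 of the 5 dependencies holds.

1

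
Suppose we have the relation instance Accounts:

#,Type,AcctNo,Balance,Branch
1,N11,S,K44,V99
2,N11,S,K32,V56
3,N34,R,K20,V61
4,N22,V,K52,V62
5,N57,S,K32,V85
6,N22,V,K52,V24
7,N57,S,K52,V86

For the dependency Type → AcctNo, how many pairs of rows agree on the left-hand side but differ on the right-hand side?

0

Type=N11: all 2 rows agree on AcctNo — 0 pairs.
Type=N22: all 2 rows agree on AcctNo — 0 pairs.
Type=N57: all 2 rows agree on AcctNo — 0 pairs.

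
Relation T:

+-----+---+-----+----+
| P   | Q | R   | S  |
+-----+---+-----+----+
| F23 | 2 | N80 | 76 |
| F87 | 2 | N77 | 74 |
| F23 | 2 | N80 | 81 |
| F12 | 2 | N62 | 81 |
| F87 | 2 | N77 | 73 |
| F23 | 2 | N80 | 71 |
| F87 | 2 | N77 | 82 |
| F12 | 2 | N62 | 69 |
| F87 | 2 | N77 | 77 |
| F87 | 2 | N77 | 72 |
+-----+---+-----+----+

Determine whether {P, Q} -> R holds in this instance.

Yes

(P=F23, Q=2): 3 rows → R = N80, N80, N80 ✓
(P=F87, Q=2): 5 rows → R = N77, N77, N77, N77, N77 ✓
(P=F12, Q=2): 2 rows → R = N62, N62 ✓
Every {P, Q} value is associated with a single R value, so {P, Q} -> R holds.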